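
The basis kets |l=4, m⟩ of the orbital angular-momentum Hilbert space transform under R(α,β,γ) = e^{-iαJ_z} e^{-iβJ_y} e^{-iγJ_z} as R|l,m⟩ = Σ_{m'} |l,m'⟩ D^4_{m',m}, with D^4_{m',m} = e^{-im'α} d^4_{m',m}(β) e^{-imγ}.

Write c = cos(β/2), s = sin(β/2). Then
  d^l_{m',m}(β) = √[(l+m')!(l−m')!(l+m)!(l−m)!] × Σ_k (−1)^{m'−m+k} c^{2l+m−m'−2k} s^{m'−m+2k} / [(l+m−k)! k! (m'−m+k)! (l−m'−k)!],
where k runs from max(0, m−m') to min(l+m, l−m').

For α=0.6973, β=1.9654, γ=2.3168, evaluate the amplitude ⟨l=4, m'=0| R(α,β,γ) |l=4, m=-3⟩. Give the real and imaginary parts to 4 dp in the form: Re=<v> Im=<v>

Re=0.3514 Im=0.2768

Split into d^4_{0,-3}(β=1.9654) × two z-phases.
With c≡cos(β/2)=0.554778 and s≡sin(β/2)=0.831998, N=[24·24·1·5040]^{1/2}=1703.830978
The bounds max(0,m−m')=0 and min(l+m,l−m')=1 give 2 terms
  k=0: (−1)^3·1703.8310/(144)·0.5548^5·0.8320^3 = -0.358120
  k=1: (−1)^4·1703.8310/(144)·0.5548^3·0.8320^5 = +0.805442
d^4_{0,-3}(1.9654) = -0.358120 +0.805442 = +0.447322
Attach z-rotation phases: D = e^{-i(0)(0.6973)}·(+0.447322)·e^{-i(-3)(2.3168)} = +0.351393+0.276803i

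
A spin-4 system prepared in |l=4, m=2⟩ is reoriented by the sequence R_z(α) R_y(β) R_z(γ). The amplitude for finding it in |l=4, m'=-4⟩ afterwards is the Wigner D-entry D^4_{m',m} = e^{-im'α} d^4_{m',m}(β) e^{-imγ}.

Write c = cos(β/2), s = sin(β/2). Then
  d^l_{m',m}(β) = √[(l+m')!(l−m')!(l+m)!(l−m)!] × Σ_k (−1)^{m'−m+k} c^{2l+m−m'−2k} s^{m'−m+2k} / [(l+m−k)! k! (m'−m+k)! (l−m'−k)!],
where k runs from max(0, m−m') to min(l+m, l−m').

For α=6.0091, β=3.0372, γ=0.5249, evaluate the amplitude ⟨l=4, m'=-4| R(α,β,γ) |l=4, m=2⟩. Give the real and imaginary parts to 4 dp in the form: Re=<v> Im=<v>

D^4_{-4,2}(6.0091,3.0372,0.5249) = e^{-i·-4·6.0091}·d^4_{-4,2}(3.0372)·e^{-i·2·0.5249}. Compute d first:
Half-angle: c=0.052173, s=0.998638. N=√(1·40320·720·2)=7619.763776
The bounds max(0,m−m')=6 and min(l+m,l−m')=6 give 1 term
  k=6: (−1)^0·7619.7638/(1440)·0.0522^2·0.9986^6 = +0.014286
d^4_{-4,2}(3.0372) = +0.014286
D = (+0.456854-0.889542i)·(+0.014286)·(+0.497745-0.867324i) = -0.007773-0.011986i

Re=-0.0078 Im=-0.0120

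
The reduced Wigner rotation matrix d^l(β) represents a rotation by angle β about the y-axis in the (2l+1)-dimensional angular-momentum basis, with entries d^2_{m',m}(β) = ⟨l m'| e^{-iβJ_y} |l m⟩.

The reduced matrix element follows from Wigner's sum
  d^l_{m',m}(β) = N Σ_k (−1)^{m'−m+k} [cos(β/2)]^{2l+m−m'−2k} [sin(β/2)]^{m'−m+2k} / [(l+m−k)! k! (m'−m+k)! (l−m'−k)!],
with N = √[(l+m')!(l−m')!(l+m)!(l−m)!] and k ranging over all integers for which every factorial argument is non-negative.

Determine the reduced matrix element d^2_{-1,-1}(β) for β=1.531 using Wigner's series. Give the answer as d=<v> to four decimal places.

d^2_{-1,-1}(β=1.531) via Wigner's sum:
c=cos(1.531/2)=0.721036, s=sin(1.531/2)=0.692898; N=√[1·6·1·6]=6.000000
k: max(0,(-1)−(-1))=0 … min(2+(-1),2−(-1))=1
  k=0: (−1)^0·6.0000/(6)·0.7210^4·0.6929^0 = +0.270289
  k=1: (−1)^1·6.0000/(2)·0.7210^2·0.6929^2 = -0.748813
d^2_{-1,-1}(1.531) = +0.270289 -0.748813 = -0.478524

d=-0.4785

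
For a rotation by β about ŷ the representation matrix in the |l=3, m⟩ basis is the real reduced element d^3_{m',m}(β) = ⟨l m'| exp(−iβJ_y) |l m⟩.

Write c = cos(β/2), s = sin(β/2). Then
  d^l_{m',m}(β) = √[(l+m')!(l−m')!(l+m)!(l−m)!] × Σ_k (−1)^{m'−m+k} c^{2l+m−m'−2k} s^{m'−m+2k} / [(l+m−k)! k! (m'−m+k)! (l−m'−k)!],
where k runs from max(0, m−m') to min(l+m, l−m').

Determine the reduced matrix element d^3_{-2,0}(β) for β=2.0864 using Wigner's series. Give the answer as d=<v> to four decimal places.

d=-0.5110

d^3_{-2,0}(β=2.0864) via Wigner's sum:
With c≡cos(β/2)=0.503458 and s≡sin(β/2)=0.864020, N=[1·120·6·6]^{1/2}=65.726707
Admissible k: 2..3 (factorial args all ≥0)
  k=2: (−1)^0·65.7267/(12)·0.5035^4·0.8640^2 = +0.262700
  k=3: (−1)^1·65.7267/(12)·0.5035^2·0.8640^4 = -0.773716
d^3_{-2,0}(2.0864) = +0.262700 -0.773716 = -0.511016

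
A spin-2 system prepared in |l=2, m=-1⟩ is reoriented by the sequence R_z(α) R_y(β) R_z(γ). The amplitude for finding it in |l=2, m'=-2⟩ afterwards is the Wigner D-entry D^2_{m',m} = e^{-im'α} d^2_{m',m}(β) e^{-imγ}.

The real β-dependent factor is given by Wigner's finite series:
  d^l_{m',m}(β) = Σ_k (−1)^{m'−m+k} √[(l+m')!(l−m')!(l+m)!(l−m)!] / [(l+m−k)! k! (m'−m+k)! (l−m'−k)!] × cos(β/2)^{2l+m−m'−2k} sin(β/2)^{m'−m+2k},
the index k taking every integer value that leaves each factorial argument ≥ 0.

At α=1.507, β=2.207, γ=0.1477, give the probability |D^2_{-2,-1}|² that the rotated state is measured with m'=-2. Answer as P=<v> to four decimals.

P=0.0266

First d^2_{-2,-1}(β=2.207), then the phase factors e^{-i(-2)α} and e^{-i(-1)γ}:
c=cos(2.207/2)=0.450474, s=sin(2.207/2)=0.892789; N=√[1·24·1·6]=12.000000
k: max(0,(-1)−(-2))=1 … min(2+(-1),2−(-2))=1
  k=1: (−1)^0·12.0000/(6)·0.4505^3·0.8928^1 = +0.163226
d^2_{-2,-1}(2.207) = +0.163226
|D^2_{-2,-1}|² = |d^2_{-2,-1}(β)|² = (+0.163226)² = 0.026643 (the z-rotation phases have unit modulus)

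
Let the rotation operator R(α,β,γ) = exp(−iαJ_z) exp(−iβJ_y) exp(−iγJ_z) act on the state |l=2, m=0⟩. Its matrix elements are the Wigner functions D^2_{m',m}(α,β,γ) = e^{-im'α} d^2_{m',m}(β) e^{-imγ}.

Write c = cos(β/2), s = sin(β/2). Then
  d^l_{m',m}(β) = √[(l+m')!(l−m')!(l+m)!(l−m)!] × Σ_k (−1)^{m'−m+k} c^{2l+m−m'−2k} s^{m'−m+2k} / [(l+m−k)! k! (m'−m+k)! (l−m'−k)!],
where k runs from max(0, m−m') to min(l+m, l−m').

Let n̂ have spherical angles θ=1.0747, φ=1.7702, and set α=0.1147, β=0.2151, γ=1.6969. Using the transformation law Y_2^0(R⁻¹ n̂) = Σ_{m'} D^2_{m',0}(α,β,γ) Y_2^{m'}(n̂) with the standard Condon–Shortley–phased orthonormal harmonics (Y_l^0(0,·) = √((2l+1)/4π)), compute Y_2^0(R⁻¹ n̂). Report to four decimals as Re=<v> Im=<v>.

Need the full column D^2_{m',0} for m'=−2..2 at α=0.1147, β=0.2151, γ=1.6969.
cos(β/2)=0.994222, sin(β/2)=0.107343
d^2_{-2,0}: single k=2 term ⇒ +0.027899;  D = +0.027168+0.006344i
d^2_{-1,0}: k∈[1..2] ⇒ +0.258404 -0.003012 = +0.255392;  D = +0.253713+0.029229i
d^2_{0,0}: k∈[0..2] ⇒ +0.977088 -0.045559 +0.000133 = +0.931662;  D = +0.931662+0.000000i
d^2_{1,0}: k∈[0..1] ⇒ -0.258404 +0.003012 = -0.255392;  D = -0.253713+0.029229i
d^2_{2,0}: single k=0 term ⇒ +0.027899;  D = +0.027168-0.006344i
Y_2^{m'}(θ=1.0747,φ=1.7702) and Σ D·Y over m':
  (+0.0272+0.0063i)·(-0.2753+0.1160i)  (+0.2537+0.0292i)·(-0.0641-0.3170i)  (+0.9317+0.0000i)·(-0.1010+0.0000i)  (-0.2537+0.0292i)·(+0.0641-0.3170i)  (+0.0272-0.0063i)·(-0.2753-0.1160i)
Y_2^0(R⁻¹ n̂) = -0.124518-0.000000i

Re=-0.1245 Im=0.0000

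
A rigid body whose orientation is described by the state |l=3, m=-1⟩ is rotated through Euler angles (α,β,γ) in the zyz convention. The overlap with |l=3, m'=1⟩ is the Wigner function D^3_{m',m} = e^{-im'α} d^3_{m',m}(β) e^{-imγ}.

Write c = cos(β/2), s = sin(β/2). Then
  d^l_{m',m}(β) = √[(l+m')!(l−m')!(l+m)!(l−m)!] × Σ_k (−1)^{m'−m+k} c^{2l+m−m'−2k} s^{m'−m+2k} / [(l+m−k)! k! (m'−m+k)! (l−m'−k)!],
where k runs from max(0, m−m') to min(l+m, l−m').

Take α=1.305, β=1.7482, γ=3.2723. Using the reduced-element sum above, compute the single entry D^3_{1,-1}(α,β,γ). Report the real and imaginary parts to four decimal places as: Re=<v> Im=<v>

Split into d^3_{1,-1}(β=1.7482) × two z-phases.
With c≡cos(β/2)=0.641687 and s≡sin(β/2)=0.766966, N=[24·2·2·24]^{1/2}=48.000000
Admissible k: 0..2 (factorial args all ≥0)
  k=0: (−1)^2·48.0000/(8)·0.6417^4·0.7670^2 = +0.598409
  k=1: (−1)^3·48.0000/(6)·0.6417^2·0.7670^4 = -1.139835
  k=2: (−1)^4·48.0000/(48)·0.6417^0·0.7670^6 = +0.203544
d^3_{1,-1}(1.7482) = +0.598409 -1.139835 +0.203544 = -0.337883
D = (+0.262678-0.964884i)·(-0.337883)·(-0.991470-0.130335i) = +0.130489-0.311669i

Re=0.1305 Im=-0.3117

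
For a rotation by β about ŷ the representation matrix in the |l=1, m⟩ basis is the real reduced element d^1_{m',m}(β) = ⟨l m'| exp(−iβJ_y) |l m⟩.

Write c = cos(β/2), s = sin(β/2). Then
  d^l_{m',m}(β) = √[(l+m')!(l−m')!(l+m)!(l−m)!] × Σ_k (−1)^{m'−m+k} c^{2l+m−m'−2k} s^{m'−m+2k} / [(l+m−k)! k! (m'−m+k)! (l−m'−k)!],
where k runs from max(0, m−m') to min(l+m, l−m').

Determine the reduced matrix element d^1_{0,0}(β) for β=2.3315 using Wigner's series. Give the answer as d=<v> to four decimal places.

d=-0.6894

d^1_{0,0}(β=2.3315) via Wigner's sum:
Half-angle: c=0.394061, s=0.919084. N=√(1·1·1·1)=1.000000
The bounds max(0,m−m')=0 and min(l+m,l−m')=1 give 2 terms
  k=0: (−1)^0·1.0000/(1)·0.3941^2·0.9191^0 = +0.155284
  k=1: (−1)^1·1.0000/(1)·0.3941^0·0.9191^2 = -0.844716
d^1_{0,0}(2.3315) = +0.155284 -0.844716 = -0.689431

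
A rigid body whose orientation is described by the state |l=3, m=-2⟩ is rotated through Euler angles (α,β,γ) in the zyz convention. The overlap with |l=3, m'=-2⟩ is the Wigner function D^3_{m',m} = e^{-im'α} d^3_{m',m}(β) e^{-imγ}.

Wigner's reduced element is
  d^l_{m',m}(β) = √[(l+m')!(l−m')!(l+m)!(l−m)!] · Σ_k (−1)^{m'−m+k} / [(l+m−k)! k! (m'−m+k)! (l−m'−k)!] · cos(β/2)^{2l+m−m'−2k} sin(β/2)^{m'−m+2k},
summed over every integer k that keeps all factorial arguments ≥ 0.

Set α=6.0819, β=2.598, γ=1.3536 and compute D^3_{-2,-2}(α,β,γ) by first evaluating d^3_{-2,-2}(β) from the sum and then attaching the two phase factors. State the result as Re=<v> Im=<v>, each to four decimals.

D^3_{-2,-2}(6.0819,2.598,1.3536) = e^{-i·-2·6.0819}·d^3_{-2,-2}(2.598)·e^{-i·-2·1.3536}. Compute d first:
With c≡cos(β/2)=0.268462 and s≡sin(β/2)=0.963290, N=[1·120·1·120]^{1/2}=120.000000
Admissible k: 0..1 (factorial args all ≥0)
  k=0: (−1)^0·120.0000/(120)·0.2685^6·0.9633^0 = +0.000374
  k=1: (−1)^1·120.0000/(24)·0.2685^4·0.9633^2 = -0.024100
d^3_{-2,-2}(2.598) = +0.000374 -0.024100 = -0.023726
Phases: e^{-i·(-2)·6.0819}=+0.920057-0.391785i, e^{-i·(-2)·1.3536}=-0.907126+0.420860i ⇒ D=+0.015890-0.017619i

Re=0.0159 Im=-0.0176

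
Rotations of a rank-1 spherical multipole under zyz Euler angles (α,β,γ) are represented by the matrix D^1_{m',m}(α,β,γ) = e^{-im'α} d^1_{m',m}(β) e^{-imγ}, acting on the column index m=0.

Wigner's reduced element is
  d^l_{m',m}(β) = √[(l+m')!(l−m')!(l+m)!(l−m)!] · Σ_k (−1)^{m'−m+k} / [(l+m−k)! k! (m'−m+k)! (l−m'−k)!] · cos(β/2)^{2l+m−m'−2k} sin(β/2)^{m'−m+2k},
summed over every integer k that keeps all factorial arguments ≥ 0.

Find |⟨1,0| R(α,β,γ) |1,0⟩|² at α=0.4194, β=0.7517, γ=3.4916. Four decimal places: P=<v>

P=0.5337

D^1_{0,0}(0.4194,0.7517,3.4916) = e^{-i·0·0.4194}·d^1_{0,0}(0.7517)·e^{-i·0·3.4916}. Compute d first:
c=cos(0.7517/2)=0.930196, s=sin(0.7517/2)=0.367063; N=√[1·1·1·1]=1.000000
Admissible k: 0..1 (factorial args all ≥0)
  k=0: (−1)^0·1.0000/(1)·0.9302^2·0.3671^0 = +0.865265
  k=1: (−1)^1·1.0000/(1)·0.9302^0·0.3671^2 = -0.134735
d^1_{0,0}(0.7517) = +0.865265 -0.134735 = +0.730529
|D^1_{0,0}|² = |d^1_{0,0}(β)|² = (+0.730529)² = 0.533673 (the z-rotation phases have unit modulus)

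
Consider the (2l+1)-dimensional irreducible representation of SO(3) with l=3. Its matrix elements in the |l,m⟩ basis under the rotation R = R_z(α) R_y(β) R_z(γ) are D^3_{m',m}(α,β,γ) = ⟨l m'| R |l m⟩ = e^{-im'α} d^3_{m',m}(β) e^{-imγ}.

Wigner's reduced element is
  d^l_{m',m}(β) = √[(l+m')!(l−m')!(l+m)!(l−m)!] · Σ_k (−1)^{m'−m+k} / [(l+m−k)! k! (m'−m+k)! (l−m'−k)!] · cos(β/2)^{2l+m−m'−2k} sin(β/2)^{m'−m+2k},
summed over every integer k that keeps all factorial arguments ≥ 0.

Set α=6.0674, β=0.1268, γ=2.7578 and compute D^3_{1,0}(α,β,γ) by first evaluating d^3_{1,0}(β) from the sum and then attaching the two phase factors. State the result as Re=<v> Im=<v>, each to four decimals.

D^3_{1,0}(6.0674,0.1268,2.7578) = e^{-i·1·6.0674}·d^3_{1,0}(0.1268)·e^{-i·0·2.7578}. Compute d first:
Half-angle: c=0.997991, s=0.063358. N=√(24·2·6·6)=41.569219
The bounds max(0,m−m')=0 and min(l+m,l−m')=2 give 3 terms
  k=0: (−1)^1·41.5692/(12)·0.9980^5·0.0634^1 = -0.217281
  k=1: (−1)^2·41.5692/(4)·0.9980^3·0.0634^3 = +0.002627
  k=2: (−1)^3·41.5692/(12)·0.9980^1·0.0634^5 = -0.000004
d^3_{1,0}(0.1268) = -0.217281 +0.002627 -0.000004 = -0.214657
Phases: e^{-i·(1)·6.0674}=+0.976809+0.214115i, e^{-i·(0)·2.7578}=+1.000000+0.000000i ⇒ D=-0.209679-0.045961i

Re=-0.2097 Im=-0.0460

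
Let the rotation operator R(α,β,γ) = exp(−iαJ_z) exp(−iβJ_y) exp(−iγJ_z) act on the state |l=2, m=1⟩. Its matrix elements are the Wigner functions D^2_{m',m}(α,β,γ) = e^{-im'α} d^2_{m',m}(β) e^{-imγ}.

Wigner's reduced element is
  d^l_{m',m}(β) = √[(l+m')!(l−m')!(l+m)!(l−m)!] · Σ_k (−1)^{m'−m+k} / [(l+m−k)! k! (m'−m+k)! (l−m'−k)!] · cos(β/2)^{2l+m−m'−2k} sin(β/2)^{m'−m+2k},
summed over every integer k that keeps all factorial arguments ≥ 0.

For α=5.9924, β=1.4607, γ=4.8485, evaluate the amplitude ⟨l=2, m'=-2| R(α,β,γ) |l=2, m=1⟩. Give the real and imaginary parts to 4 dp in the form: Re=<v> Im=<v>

Re=0.2909 Im=0.3333

First d^2_{-2,1}(β=1.4607), then the phase factors e^{-i(-2)α} and e^{-i(1)γ}:
c=cos(1.4607/2)=0.744941, s=sin(1.4607/2)=0.667130; N=√[1·24·6·1]=12.000000
k∈{3} keeps every argument non-negative
  k=3: (−1)^0·12.0000/(6)·0.7449^1·0.6671^3 = +0.442368
d^2_{-2,1}(1.4607) = +0.442368
Phases: e^{-i·(-2)·5.9924}=+0.835601-0.549337i, e^{-i·(1)·4.8485}=+0.135691+0.990751i ⇒ D=+0.290919+0.333250i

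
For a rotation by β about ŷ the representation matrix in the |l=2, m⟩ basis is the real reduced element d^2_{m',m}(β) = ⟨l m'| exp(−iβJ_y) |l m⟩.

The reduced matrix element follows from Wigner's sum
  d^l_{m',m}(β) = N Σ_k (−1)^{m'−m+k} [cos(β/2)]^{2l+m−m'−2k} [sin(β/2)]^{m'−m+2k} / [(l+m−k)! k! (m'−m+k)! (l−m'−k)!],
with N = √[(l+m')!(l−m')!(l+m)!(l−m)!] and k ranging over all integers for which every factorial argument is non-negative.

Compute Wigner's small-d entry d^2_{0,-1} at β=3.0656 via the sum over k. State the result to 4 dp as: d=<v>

d=0.0927

d^2_{0,-1}(β=3.0656) via Wigner's sum:
With c≡cos(β/2)=0.037987 and s≡sin(β/2)=0.999278, N=[2·2·1·6]^{1/2}=4.898979
The bounds max(0,m−m')=0 and min(l+m,l−m')=1 give 2 terms
  k=0: (−1)^1·4.8990/(2)·0.0380^3·0.9993^1 = -0.000134
  k=1: (−1)^2·4.8990/(2)·0.0380^1·0.9993^3 = +0.092848
d^2_{0,-1}(3.0656) = -0.000134 +0.092848 = +0.092714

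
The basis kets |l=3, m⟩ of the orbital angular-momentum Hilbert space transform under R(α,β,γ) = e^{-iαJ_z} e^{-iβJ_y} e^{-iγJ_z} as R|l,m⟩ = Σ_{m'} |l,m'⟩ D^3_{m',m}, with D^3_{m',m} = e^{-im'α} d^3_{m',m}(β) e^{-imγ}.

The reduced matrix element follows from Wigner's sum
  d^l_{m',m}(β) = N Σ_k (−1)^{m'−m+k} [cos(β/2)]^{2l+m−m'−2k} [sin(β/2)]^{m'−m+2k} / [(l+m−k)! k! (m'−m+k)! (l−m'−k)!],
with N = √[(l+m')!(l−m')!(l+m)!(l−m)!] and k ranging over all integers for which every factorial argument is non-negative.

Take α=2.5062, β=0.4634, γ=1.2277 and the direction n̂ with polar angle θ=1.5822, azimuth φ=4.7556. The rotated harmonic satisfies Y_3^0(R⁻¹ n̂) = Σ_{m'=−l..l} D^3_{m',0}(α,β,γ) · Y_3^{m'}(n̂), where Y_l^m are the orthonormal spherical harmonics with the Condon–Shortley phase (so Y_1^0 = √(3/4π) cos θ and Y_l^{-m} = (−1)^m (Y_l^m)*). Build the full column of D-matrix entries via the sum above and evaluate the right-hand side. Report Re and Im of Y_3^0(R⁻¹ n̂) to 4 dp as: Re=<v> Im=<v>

Re=0.2797 Im=0.0000

Need the full column D^3_{m',0} for m'=−3..3 at α=2.5062, β=0.4634, γ=1.2277.
cos(β/2)=0.973277, sin(β/2)=0.229632
d^3_{-3,0}: single k=3 term ⇒ +0.049926;  D = +0.016432+0.047144i
d^3_{-2,0}: k∈[2..3] ⇒ +0.259163 -0.014427 = +0.244737;  D = +0.072327-0.233805i
d^3_{-1,0}: k∈[1..3] ⇒ +0.694716 -0.116017 +0.002153 = +0.580851;  D = -0.467492+0.344732i
d^3_{0,0}: k∈[0..3] ⇒ +0.850002 -0.425849 +0.023705 -0.000147 = +0.447712;  D = +0.447712+0.000000i
d^3_{1,0}: k∈[0..2] ⇒ -0.694716 +0.116017 -0.002153 = -0.580851;  D = +0.467492+0.344732i
d^3_{2,0}: k∈[0..1] ⇒ +0.259163 -0.014427 = +0.244737;  D = +0.072327+0.233805i
d^3_{3,0}: single k=0 term ⇒ -0.049926;  D = -0.016432+0.047144i
Y_3^{m'}(θ=1.5822,φ=4.7556) and Σ D·Y over m':
  (+0.0164+0.0471i)·(-0.0539-0.4136i)  (+0.0723-0.2338i)·(+0.0116-0.0010i)  (-0.4675+0.3447i)·(-0.0140-0.3226i)  (+0.4477+0.0000i)·(+0.0128+0.0000i)  (+0.4675+0.3447i)·(+0.0140-0.3226i)  (+0.0723+0.2338i)·(+0.0116+0.0010i)  (-0.0164+0.0471i)·(+0.0539-0.4136i)
Y_3^0(R⁻¹ n̂) = +0.279650+0.000000i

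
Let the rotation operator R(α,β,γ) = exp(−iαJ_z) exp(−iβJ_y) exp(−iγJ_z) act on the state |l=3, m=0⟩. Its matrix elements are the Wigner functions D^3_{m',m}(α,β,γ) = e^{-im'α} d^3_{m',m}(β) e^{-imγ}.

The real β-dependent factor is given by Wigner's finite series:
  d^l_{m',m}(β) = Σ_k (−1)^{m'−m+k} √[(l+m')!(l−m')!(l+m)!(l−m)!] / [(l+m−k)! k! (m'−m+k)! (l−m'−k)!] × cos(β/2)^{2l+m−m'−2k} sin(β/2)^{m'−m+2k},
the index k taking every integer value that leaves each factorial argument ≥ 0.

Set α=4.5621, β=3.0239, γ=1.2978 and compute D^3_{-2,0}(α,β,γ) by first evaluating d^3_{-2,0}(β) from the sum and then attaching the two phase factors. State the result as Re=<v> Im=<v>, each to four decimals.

Re=0.0179 Im=-0.0056

D^3_{-2,0}(4.5621,3.0239,1.2978) = e^{-i·-2·4.5621}·d^3_{-2,0}(3.0239)·e^{-i·0·1.2978}. Compute d first:
c=cos(3.0239/2)=0.058812, s=sin(3.0239/2)=0.998269; N=√[1·120·6·6]=65.726707
The bounds max(0,m−m')=2 and min(l+m,l−m')=3 give 2 terms
  k=2: (−1)^0·65.7267/(12)·0.0588^4·0.9983^2 = +0.000065
  k=3: (−1)^1·65.7267/(12)·0.0588^2·0.9983^4 = -0.018814
d^3_{-2,0}(3.0239) = +0.000065 -0.018814 = -0.018749
Attach z-rotation phases: D = e^{-i(-2)(4.5621)}·(-0.018749)·e^{-i(0)(1.2978)} = +0.017908-0.005551i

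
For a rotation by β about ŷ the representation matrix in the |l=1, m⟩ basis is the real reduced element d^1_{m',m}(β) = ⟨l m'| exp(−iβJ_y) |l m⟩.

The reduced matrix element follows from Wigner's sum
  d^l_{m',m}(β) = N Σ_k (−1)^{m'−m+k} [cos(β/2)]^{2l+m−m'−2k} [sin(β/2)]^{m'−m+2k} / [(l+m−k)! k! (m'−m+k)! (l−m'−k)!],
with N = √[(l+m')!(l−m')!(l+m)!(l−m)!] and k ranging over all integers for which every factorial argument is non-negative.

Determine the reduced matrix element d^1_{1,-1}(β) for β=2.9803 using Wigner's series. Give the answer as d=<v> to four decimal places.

d=0.9935

d^1_{1,-1}(β=2.9803) via Wigner's sum:
Half-angle: c=0.080559, s=0.996750. N=√(2·1·1·2)=2.000000
The bounds max(0,m−m')=0 and min(l+m,l−m')=0 give 1 term
  k=0: (−1)^2·2.0000/(2)·0.0806^0·0.9967^2 = +0.993510
d^1_{1,-1}(2.9803) = +0.993510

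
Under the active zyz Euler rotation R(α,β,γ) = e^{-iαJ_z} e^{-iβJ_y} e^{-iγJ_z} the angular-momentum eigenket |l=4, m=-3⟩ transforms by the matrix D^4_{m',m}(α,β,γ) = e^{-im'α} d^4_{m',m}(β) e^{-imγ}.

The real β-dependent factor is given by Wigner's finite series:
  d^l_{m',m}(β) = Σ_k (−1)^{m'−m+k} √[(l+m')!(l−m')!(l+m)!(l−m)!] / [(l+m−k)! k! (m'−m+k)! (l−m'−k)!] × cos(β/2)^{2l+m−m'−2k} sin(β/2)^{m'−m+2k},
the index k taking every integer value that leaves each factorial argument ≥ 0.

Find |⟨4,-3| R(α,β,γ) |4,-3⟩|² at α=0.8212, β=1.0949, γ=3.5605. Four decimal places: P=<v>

P=0.2047

First d^4_{-3,-3}(β=1.0949), then the phase factors e^{-i(-3)α} and e^{-i(-3)γ}:
With c≡cos(β/2)=0.853855 and s≡sin(β/2)=0.520512, N=[1·5040·1·5040]^{1/2}=5040.000000
k∈{0,1} keeps every argument non-negative
  k=0: (−1)^0·5040.0000/(5040)·0.8539^8·0.5205^0 = +0.282534
  k=1: (−1)^1·5040.0000/(720)·0.8539^6·0.5205^2 = -0.734958
d^4_{-3,-3}(1.0949) = +0.282534 -0.734958 = -0.452423
|D^4_{-3,-3}|² = |d^4_{-3,-3}(β)|² = (-0.452423)² = 0.204687 (the z-rotation phases have unit modulus)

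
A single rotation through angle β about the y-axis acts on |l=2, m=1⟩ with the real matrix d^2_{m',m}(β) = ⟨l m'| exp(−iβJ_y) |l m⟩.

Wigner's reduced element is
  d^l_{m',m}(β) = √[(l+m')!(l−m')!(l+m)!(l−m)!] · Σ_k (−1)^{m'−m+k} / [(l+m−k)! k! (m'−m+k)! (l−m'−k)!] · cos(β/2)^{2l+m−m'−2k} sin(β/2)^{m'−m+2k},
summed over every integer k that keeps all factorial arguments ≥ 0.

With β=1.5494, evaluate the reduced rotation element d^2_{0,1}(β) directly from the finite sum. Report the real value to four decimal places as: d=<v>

d^2_{0,1}(β=1.5494) via Wigner's sum:
c=cos(1.5494/2)=0.714631, s=sin(1.5494/2)=0.699502; N=√[2·2·6·1]=4.898979
k: max(0,(1)−(0))=1 … min(2+(1),2−(0))=2
  k=1: (−1)^0·4.8990/(2)·0.7146^3·0.6995^1 = +0.625331
  k=2: (−1)^1·4.8990/(2)·0.7146^1·0.6995^3 = -0.599134
d^2_{0,1}(1.5494) = +0.625331 -0.599134 = +0.026197

d=0.0262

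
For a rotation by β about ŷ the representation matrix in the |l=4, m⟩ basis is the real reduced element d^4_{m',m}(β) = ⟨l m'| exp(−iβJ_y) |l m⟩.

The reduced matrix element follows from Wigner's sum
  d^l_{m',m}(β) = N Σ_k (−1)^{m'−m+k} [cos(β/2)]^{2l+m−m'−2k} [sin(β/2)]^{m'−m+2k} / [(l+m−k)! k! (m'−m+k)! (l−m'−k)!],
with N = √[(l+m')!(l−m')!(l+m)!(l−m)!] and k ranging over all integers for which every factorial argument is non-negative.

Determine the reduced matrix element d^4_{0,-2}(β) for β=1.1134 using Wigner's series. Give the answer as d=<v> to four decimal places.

d^4_{0,-2}(β=1.1134) via Wigner's sum:
c=cos(1.1134/2)=0.849003, s=sin(1.1134/2)=0.528387; N=√[24·24·2·720]=910.735966
k: max(0,(-2)−(0))=0 … min(4+(-2),4−(0))=2
  k=0: (−1)^2·910.7360/(96)·0.8490^6·0.5284^2 = +0.991934
  k=1: (−1)^3·910.7360/(36)·0.8490^4·0.5284^4 = -1.024560
  k=2: (−1)^4·910.7360/(96)·0.8490^2·0.5284^6 = +0.148818
d^4_{0,-2}(1.1134) = +0.991934 -1.024560 +0.148818 = +0.116192

d=0.1162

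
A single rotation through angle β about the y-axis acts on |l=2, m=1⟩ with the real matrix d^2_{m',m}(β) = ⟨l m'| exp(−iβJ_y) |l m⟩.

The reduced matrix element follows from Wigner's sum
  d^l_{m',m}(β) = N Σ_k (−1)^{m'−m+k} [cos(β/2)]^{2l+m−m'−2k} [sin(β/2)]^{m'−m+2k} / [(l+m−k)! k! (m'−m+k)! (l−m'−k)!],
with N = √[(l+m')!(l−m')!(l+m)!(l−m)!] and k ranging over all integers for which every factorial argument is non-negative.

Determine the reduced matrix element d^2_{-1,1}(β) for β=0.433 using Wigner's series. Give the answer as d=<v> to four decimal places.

d=0.1299

d^2_{-1,1}(β=0.433) via Wigner's sum:
With c≡cos(β/2)=0.976655 and s≡sin(β/2)=0.214813, N=[1·6·6·1]^{1/2}=6.000000
k: max(0,(1)−(-1))=2 … min(2+(1),2−(-1))=3
  k=2: (−1)^0·6.0000/(2)·0.9767^2·0.2148^2 = +0.132045
  k=3: (−1)^1·6.0000/(6)·0.9767^0·0.2148^4 = -0.002129
d^2_{-1,1}(0.433) = +0.132045 -0.002129 = +0.129916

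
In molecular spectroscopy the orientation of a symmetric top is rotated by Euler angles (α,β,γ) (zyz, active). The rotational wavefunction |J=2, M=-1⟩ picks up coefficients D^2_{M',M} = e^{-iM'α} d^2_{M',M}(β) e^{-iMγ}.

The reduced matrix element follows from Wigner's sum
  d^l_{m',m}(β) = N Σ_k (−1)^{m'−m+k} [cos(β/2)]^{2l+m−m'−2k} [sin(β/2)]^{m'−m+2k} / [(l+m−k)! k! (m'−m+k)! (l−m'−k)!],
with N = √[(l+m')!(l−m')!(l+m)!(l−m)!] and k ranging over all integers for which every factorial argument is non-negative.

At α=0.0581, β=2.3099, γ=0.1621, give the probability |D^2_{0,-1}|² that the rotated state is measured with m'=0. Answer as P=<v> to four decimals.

P=0.3718

Split into d^2_{0,-1}(β=2.3099) × two z-phases.
With c≡cos(β/2)=0.403964 and s≡sin(β/2)=0.914775, N=[2·2·1·6]^{1/2}=4.898979
k∈{0,1} keeps every argument non-negative
  k=0: (−1)^1·4.8990/(2)·0.4040^3·0.9148^1 = -0.147713
  k=1: (−1)^2·4.8990/(2)·0.4040^1·0.9148^3 = +0.757462
d^2_{0,-1}(2.3099) = -0.147713 +0.757462 = +0.609749
|D^2_{0,-1}|² = |d^2_{0,-1}(β)|² = (+0.609749)² = 0.371794 (the z-rotation phases have unit modulus)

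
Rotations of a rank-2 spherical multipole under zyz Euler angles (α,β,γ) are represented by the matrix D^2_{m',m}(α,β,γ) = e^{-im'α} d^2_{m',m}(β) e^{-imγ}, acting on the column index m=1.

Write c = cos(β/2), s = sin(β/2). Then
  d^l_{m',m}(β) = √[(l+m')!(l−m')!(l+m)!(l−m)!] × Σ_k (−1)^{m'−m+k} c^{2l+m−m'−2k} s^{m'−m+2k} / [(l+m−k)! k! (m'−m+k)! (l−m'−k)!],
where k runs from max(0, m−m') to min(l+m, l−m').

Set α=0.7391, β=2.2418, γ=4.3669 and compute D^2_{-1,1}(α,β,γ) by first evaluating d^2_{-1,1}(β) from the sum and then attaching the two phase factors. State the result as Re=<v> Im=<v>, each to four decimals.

Re=0.1746 Im=-0.0923

D^2_{-1,1}(0.7391,2.2418,4.3669) = e^{-i·-1·0.7391}·d^2_{-1,1}(2.2418)·e^{-i·1·4.3669}. Compute d first:
Half-angle: c=0.434872, s=0.900492. N=√(1·6·6·1)=6.000000
The bounds max(0,m−m')=2 and min(l+m,l−m')=3 give 2 terms
  k=2: (−1)^0·6.0000/(2)·0.4349^2·0.9005^2 = +0.460049
  k=3: (−1)^1·6.0000/(6)·0.4349^0·0.9005^4 = -0.657536
d^2_{-1,1}(2.2418) = +0.460049 -0.657536 = -0.197487
Attach z-rotation phases: D = e^{-i(-1)(0.7391)}·(-0.197487)·e^{-i(1)(4.3669)} = +0.174601-0.092281i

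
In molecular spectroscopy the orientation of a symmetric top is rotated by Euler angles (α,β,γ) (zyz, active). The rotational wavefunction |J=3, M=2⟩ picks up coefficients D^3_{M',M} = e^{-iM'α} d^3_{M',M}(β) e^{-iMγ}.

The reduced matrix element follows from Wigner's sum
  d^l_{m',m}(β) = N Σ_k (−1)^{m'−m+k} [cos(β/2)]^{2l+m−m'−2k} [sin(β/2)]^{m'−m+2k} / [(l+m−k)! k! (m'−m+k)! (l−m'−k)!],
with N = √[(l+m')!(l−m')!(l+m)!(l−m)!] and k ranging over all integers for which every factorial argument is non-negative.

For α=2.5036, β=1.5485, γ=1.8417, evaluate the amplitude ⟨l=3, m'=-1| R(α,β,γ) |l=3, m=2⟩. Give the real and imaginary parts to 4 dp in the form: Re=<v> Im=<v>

Re=0.1571 Im=-0.3811

D^3_{-1,2}(2.5036,1.5485,1.8417) = e^{-i·-1·2.5036}·d^3_{-1,2}(1.5485)·e^{-i·2·1.8417}. Compute d first:
Half-angle: c=0.714946, s=0.699180. N=√(2·24·120·1)=75.894664
Admissible k: 3..4 (factorial args all ≥0)
  k=3: (−1)^0·75.8947/(12)·0.7149^3·0.6992^3 = +0.789980
  k=4: (−1)^1·75.8947/(24)·0.7149^1·0.6992^5 = -0.377762
d^3_{-1,2}(1.5485) = +0.789980 -0.377762 = +0.412218
Phases: e^{-i·(-1)·2.5036}=-0.803293+0.595584i, e^{-i·(2)·1.8417}=-0.856778+0.515685i ⇒ D=+0.157100-0.381108i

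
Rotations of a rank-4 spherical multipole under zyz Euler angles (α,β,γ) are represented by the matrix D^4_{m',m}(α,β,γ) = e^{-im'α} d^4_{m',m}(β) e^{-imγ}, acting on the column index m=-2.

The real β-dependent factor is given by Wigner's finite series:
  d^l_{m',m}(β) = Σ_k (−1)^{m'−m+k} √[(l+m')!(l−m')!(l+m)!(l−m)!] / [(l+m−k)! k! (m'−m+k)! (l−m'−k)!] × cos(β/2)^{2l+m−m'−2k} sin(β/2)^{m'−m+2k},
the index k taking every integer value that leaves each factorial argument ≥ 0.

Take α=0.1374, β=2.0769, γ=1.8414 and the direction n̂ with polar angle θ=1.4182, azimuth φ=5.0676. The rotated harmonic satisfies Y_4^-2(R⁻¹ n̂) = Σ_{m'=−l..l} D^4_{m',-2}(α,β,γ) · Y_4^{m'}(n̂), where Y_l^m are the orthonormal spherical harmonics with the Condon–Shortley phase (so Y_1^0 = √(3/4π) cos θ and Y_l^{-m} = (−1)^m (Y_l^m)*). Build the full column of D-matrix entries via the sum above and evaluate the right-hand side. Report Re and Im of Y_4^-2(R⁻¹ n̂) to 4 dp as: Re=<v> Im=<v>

Need the full column D^4_{m',-2} for m'=−4..4 at α=0.1374, β=2.0769, γ=1.8414.
cos(β/2)=0.507556, sin(β/2)=0.861619
d^4_{-4,-2}: single k=2 term ⇒ +0.067161;  D = -0.031013-0.059571i
d^4_{-3,-2}: k∈[1..2] ⇒ +0.027975 -0.241853 = -0.213878;  D = +0.123816+0.174395i
d^4_{-2,-2}: k∈[0..2] ⇒ +0.004404 -0.152306 +0.548641 = +0.400740;  D = -0.274561-0.291905i
d^4_{-1,-2}: k∈[0..2] ⇒ -0.031721 +0.457060 -0.878098 = -0.452759;  D = +0.352449+0.284201i
d^4_{0,-2}: k∈[0..2] ⇒ +0.120408 -0.925310 +0.999954 = +0.195053;  D = -0.167177-0.100485i
d^4_{1,-2}: k∈[0..2] ⇒ -0.304706 +1.317147 -0.759147 = +0.253294;  D = -0.232922-0.099525i
d^4_{2,-2}: k∈[0..2] ⇒ +0.548641 -1.264853 +0.303753 = -0.412459;  D = +0.397908+0.108587i
d^4_{3,-2}: k∈[0..1] ⇒ -0.696969 +0.669505 = -0.027464;  D = +0.027236+0.003533i
d^4_{4,-2}: single k=0 term ⇒ +0.557748;  D = -0.557728+0.004681i
Y_4^{m'}(θ=1.4182,φ=5.0676) and Σ D·Y over m':
  (-0.0310-0.0596i)·(+0.0631-0.4176i)  (+0.1238+0.1744i)·(-0.1608-0.0889i)  (-0.2746-0.2919i)·(+0.2077-0.1787i)  (+0.3524+0.2842i)·(-0.0702-0.1891i)  (-0.1672-0.1005i)·(+0.2460+0.0000i)  (-0.2329-0.0995i)·(+0.0702-0.1891i)  (+0.3979+0.1086i)·(+0.2077+0.1787i)  (+0.0272+0.0035i)·(+0.1608-0.0889i)  (-0.5577+0.0047i)·(+0.0631+0.4176i)
Y_4^-2(R⁻¹ n̂) = -0.156882-0.256488i

Re=-0.1569 Im=-0.2565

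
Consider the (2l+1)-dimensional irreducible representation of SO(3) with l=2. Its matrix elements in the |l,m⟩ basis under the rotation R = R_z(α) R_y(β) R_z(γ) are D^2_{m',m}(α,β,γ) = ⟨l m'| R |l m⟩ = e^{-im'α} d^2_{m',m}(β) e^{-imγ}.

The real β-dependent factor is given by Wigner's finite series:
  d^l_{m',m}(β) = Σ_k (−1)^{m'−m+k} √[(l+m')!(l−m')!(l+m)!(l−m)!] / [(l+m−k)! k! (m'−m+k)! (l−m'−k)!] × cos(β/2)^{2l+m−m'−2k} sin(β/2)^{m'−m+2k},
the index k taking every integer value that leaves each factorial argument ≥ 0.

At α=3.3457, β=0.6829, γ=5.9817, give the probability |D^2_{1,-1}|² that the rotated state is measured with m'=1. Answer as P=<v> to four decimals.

Split into d^2_{1,-1}(β=0.6829) × two z-phases.
c=cos(0.6829/2)=0.942270, s=sin(0.6829/2)=0.334854; N=√[6·1·1·6]=6.000000
The bounds max(0,m−m')=0 and min(l+m,l−m')=1 give 2 terms
  k=0: (−1)^2·6.0000/(2)·0.9423^2·0.3349^2 = +0.298664
  k=1: (−1)^3·6.0000/(6)·0.9423^0·0.3349^4 = -0.012572
d^2_{1,-1}(0.6829) = +0.298664 -0.012572 = +0.286091
|D^2_{1,-1}|² = |d^2_{1,-1}(β)|² = (+0.286091)² = 0.081848 (the z-rotation phases have unit modulus)

P=0.0818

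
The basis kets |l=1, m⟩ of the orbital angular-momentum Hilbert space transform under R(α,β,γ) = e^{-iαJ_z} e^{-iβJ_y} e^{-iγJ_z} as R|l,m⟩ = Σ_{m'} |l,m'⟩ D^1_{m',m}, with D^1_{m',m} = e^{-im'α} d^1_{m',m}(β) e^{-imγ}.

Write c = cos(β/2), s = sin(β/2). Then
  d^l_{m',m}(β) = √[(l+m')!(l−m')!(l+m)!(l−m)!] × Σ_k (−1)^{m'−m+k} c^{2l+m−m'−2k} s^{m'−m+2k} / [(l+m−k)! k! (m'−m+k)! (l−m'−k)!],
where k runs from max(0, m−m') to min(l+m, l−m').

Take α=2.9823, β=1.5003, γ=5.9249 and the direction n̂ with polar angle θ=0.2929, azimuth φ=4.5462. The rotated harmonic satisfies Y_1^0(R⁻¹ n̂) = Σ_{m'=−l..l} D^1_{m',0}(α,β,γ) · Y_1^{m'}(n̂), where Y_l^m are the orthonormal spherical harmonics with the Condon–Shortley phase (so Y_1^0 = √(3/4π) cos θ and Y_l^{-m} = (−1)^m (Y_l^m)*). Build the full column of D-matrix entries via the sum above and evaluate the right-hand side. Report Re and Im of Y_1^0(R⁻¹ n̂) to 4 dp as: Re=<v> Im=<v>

Need the full column D^1_{m',0} for m'=−1..1 at α=2.9823, β=1.5003, γ=5.9249.
cos(β/2)=0.731587, sin(β/2)=0.681749
d^1_{-1,0}: single k=1 term ⇒ +0.705350;  D = -0.696421+0.111883i
d^1_{0,0}: k∈[0..1] ⇒ +0.535219 -0.464781 = +0.070438;  D = +0.070438+0.000000i
d^1_{1,0}: single k=0 term ⇒ -0.705350;  D = +0.696421+0.111883i
Y_1^{m'}(θ=0.2929,φ=4.5462) and Σ D·Y over m':
  (-0.6964+0.1119i)·(-0.0165+0.0984i)  (+0.0704+0.0000i)·(+0.4678+0.0000i)  (+0.6964+0.1119i)·(+0.0165+0.0984i)
Y_1^0(R⁻¹ n̂) = +0.033921+0.000000i

Re=0.0339 Im=0.0000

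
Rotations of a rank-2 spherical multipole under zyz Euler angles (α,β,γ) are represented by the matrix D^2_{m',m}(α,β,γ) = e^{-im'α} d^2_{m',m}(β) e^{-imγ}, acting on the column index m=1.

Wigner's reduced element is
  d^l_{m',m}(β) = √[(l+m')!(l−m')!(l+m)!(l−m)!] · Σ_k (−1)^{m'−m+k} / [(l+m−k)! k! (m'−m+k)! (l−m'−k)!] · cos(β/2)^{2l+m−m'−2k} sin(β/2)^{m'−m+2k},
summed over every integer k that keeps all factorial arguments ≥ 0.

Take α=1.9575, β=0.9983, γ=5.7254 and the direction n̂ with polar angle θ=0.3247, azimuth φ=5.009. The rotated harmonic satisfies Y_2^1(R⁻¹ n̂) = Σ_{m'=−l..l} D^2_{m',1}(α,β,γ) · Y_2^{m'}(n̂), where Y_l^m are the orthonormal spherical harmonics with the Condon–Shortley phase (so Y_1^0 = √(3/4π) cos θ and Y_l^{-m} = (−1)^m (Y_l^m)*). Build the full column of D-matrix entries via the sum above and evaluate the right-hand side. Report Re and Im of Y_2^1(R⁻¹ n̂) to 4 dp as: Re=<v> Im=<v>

Re=0.1593 Im=0.0930

Need the full column D^2_{m',1} for m'=−2..2 at α=1.9575, β=0.9983, γ=5.7254.
cos(β/2)=0.877990, sin(β/2)=0.478679
d^2_{-2,1}: single k=3 term ⇒ +0.192599;  D = -0.045707-0.187097i
d^2_{-1,1}: k∈[2..3] ⇒ +0.529895 -0.052502 = +0.477392;  D = -0.386782+0.279827i
d^2_{0,1}: k∈[1..2] ⇒ +0.793576 -0.235884 = +0.557692;  D = +0.473162+0.295191i
d^2_{1,1}: k∈[0..1] ⇒ +0.594234 -0.529895 = +0.064340;  D = +0.010954-0.063400i
d^2_{2,1}: single k=0 term ⇒ -0.647952;  D = +0.632948-0.138633i
Y_2^{m'}(θ=0.3247,φ=5.009) and Σ D·Y over m':
  (-0.0457-0.1871i)·(-0.0326+0.0220i)  (-0.3868+0.2798i)·(+0.0683+0.2234i)  (+0.4732+0.2952i)·(+0.5345+0.0000i)  (+0.0110-0.0634i)·(-0.0683+0.2234i)  (+0.6329-0.1386i)·(-0.0326-0.0220i)
Y_2^1(R⁻¹ n̂) = +0.159321+0.092956i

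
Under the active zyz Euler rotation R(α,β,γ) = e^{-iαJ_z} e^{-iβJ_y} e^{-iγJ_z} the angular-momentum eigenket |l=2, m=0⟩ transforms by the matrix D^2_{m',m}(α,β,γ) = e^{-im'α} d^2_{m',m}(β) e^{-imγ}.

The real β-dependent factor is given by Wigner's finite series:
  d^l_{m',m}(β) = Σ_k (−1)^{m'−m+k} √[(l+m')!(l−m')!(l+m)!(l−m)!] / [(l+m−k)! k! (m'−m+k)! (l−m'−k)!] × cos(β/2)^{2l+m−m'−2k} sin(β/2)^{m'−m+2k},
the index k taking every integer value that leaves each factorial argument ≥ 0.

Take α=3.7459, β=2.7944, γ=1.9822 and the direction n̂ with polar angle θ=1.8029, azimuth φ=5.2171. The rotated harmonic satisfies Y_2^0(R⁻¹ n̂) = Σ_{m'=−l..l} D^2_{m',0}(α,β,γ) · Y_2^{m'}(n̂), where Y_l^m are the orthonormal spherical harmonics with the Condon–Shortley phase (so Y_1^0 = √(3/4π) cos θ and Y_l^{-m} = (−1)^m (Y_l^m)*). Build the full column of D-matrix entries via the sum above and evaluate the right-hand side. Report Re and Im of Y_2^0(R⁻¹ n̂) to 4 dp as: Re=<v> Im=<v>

Need the full column D^2_{m',0} for m'=−2..2 at α=3.7459, β=2.7944, γ=1.9822.
cos(β/2)=0.172726, sin(β/2)=0.984970
d^2_{-2,0}: single k=2 term ⇒ +0.070898;  D = +0.025120+0.066299i
d^2_{-1,0}: k∈[1..2] ⇒ +0.012433 -0.404298 = -0.391865;  D = +0.322464+0.222655i
d^2_{0,0}: k∈[0..2] ⇒ +0.000890 -0.115776 +0.941222 = +0.826335;  D = +0.826335+0.000000i
d^2_{1,0}: k∈[0..1] ⇒ -0.012433 +0.404298 = +0.391865;  D = -0.322464+0.222655i
d^2_{2,0}: single k=0 term ⇒ +0.070898;  D = +0.025120-0.066299i
Y_2^{m'}(θ=1.8029,φ=5.2171) and Σ D·Y over m':
  (+0.0251+0.0663i)·(-0.1948+0.3097i)  (+0.3225+0.2227i)·(-0.0836-0.1514i)  (+0.8263+0.0000i)·(-0.2653+0.0000i)  (-0.3225+0.2227i)·(+0.0836-0.1514i)  (+0.0251-0.0663i)·(-0.1948-0.3097i)
Y_2^0(R⁻¹ n̂) = -0.256622-0.000000i

Re=-0.2566 Im=0.0000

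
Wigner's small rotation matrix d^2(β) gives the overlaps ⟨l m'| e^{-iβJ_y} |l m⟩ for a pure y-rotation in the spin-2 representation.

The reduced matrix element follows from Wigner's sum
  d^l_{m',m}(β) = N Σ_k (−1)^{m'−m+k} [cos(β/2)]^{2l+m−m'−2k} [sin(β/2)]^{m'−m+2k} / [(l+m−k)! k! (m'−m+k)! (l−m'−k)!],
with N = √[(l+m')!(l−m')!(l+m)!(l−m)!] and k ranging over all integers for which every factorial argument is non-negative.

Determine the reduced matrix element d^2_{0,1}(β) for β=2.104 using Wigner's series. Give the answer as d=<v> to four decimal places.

d=-0.5361

d^2_{0,1}(β=2.104) via Wigner's sum:
c=cos(2.104/2)=0.495835, s=sin(2.104/2)=0.868417; N=√[2·2·6·1]=4.898979
Admissible k: 1..2 (factorial args all ≥0)
  k=1: (−1)^0·4.8990/(2)·0.4958^3·0.8684^1 = +0.259308
  k=2: (−1)^1·4.8990/(2)·0.4958^1·0.8684^3 = -0.795422
d^2_{0,1}(2.104) = +0.259308 -0.795422 = -0.536114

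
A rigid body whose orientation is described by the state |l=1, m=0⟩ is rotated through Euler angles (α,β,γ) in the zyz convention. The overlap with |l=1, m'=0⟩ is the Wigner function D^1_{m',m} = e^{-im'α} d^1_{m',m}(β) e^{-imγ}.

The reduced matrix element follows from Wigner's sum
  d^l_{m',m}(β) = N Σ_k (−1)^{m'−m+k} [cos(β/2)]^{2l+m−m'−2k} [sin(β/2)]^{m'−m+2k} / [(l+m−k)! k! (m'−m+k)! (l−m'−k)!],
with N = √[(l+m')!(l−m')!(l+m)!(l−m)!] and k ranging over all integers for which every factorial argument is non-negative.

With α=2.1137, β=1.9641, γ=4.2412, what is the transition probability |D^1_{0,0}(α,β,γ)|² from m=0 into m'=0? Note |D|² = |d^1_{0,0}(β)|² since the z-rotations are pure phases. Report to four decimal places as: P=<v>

P=0.1469

First d^1_{0,0}(β=1.9641), then the phase factors e^{-i(0)α} and e^{-i(0)γ}:
Half-angle: c=0.555319, s=0.831638. N=√(1·1·1·1)=1.000000
k∈{0,1} keeps every argument non-negative
  k=0: (−1)^0·1.0000/(1)·0.5553^2·0.8316^0 = +0.308379
  k=1: (−1)^1·1.0000/(1)·0.5553^0·0.8316^2 = -0.691621
d^1_{0,0}(1.9641) = +0.308379 -0.691621 = -0.383242
|D^1_{0,0}|² = |d^1_{0,0}(β)|² = (-0.383242)² = 0.146874 (the z-rotation phases have unit modulus)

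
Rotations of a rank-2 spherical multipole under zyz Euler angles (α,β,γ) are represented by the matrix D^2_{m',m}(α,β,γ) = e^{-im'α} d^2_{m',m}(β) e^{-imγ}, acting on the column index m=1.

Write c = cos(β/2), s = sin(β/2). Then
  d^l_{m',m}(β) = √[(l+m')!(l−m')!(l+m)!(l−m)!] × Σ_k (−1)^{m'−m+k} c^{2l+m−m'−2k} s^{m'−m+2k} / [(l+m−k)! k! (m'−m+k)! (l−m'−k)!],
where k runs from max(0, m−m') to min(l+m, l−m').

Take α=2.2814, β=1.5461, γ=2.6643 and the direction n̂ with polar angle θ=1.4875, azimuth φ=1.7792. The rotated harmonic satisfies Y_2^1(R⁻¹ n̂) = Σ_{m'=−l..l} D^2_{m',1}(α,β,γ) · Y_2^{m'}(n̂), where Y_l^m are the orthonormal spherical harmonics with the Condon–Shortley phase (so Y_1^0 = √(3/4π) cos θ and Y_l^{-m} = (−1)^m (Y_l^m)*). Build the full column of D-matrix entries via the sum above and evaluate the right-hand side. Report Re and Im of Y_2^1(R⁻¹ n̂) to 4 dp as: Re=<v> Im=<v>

Need the full column D^2_{m',1} for m'=−2..2 at α=2.2814, β=1.5461, γ=2.6643.
cos(β/2)=0.715784, sin(β/2)=0.698322
d^2_{-2,1}: single k=3 term ⇒ +0.487504;  D = -0.156913+0.461561i
d^2_{-1,1}: k∈[2..3] ⇒ +0.749543 -0.237806 = +0.511737;  D = +0.474680-0.191191i
d^2_{0,1}: k∈[1..2] ⇒ +0.627303 -0.597068 = +0.030234;  D = -0.026855-0.013889i
d^2_{1,1}: k∈[0..1] ⇒ +0.262499 -0.749543 = -0.487043;  D = -0.112604-0.473847i
d^2_{2,1}: single k=0 term ⇒ -0.512191;  D = -0.300462+0.414803i
Y_2^{m'}(θ=1.4875,φ=1.7792) and Σ D·Y over m':
  (-0.1569+0.4616i)·(-0.3508+0.1553i)  (+0.4747-0.1912i)·(-0.0133-0.0627i)  (-0.0269-0.0139i)·(-0.3088+0.0000i)  (-0.1126-0.4738i)·(+0.0133-0.0627i)  (-0.3005+0.4148i)·(-0.3508-0.1553i)
Y_2^1(R⁻¹ n̂) = +0.112002-0.307246i

Re=0.1120 Im=-0.3072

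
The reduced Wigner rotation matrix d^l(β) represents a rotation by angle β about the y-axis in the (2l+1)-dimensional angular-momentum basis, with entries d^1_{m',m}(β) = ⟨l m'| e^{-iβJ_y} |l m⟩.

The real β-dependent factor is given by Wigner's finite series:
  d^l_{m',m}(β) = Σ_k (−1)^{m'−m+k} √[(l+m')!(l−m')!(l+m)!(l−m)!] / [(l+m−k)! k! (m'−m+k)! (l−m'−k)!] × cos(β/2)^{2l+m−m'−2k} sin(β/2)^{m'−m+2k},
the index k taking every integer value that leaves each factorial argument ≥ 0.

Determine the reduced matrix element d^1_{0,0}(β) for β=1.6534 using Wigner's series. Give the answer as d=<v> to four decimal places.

d^1_{0,0}(β=1.6534) via Wigner's sum:
Half-angle: c=0.677307, s=0.735700. N=√(1·1·1·1)=1.000000
The bounds max(0,m−m')=0 and min(l+m,l−m')=1 give 2 terms
  k=0: (−1)^0·1.0000/(1)·0.6773^2·0.7357^0 = +0.458745
  k=1: (−1)^1·1.0000/(1)·0.6773^0·0.7357^2 = -0.541255
d^1_{0,0}(1.6534) = +0.458745 -0.541255 = -0.082510

d=-0.0825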